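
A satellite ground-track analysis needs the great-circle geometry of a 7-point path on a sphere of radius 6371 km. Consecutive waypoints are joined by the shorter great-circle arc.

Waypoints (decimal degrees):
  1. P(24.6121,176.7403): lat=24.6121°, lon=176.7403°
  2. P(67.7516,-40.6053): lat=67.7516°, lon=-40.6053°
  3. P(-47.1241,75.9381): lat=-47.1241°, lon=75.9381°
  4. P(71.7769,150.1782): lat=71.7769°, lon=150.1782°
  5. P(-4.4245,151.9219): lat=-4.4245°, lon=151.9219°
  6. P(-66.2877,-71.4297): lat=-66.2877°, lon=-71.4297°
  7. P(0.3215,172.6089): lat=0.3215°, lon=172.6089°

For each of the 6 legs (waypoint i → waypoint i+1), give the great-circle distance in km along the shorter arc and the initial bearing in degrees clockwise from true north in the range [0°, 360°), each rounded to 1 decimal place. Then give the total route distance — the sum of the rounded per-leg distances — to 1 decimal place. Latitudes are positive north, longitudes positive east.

Leg 1: φ1=0.4295622, φ2=1.1824885, Δφ=0.7529263, Δλ=-3.7933963 rad; a=sin²(Δφ/2)+cosφ1·cosφ2·sin²(Δλ/2)=0.4440941368; c=2·atan2(√a, √(1-a))=1.458750304; dist=6371·c=9293.698 ≈ 9293.7 km; running total=9293.7 km
Leg 1 bearing: y=sinΔλ·cosφ2=0.22968064, x=cosφ1·sinφ2-sinφ1·cosφ2·cosΔλ=0.96682208; θ=atan2(y, x)=13.3636° ≈ 13.4°
Leg 2: φ1=1.1824885, φ2=-0.8224707, Δφ=-2.0049592, Δλ=2.0340661 rad; a=sin²(Δφ/2)+cosφ1·cosφ2·sin²(Δλ/2)=0.8966973937; c=2·atan2(√a, √(1-a))=2.487162272; dist=6371·c=15845.711 ≈ 15845.7 km; running total=25139.4 km
Leg 2 bearing: y=sinΔλ·cosφ2=0.60869455, x=cosφ1·sinφ2-sinφ1·cosφ2·cosΔλ=0.00395707; θ=atan2(y, x)=89.6275° ≈ 89.6°
Leg 3: φ1=-0.8224707, φ2=1.2527432, Δφ=2.0752139, Δλ=1.2957342 rad; a=sin²(Δφ/2)+cosφ1·cosφ2·sin²(Δλ/2)=0.8191415779; c=2·atan2(√a, √(1-a))=2.263062282; dist=6371·c=14417.970 ≈ 14418.0 km; running total=39557.4 km
Leg 3 bearing: y=sinΔλ·cosφ2=0.30096230, x=cosφ1·sinφ2-sinφ1·cosφ2·cosΔλ=0.70853109; θ=atan2(y, x)=23.0143° ≈ 23.0°
Leg 4: φ1=1.2527432, φ2=-0.0772221, Δφ=-1.3299653, Δλ=0.0304333 rad; a=sin²(Δφ/2)+cosφ1·cosφ2·sin²(Δλ/2)=0.3808173233; c=2·atan2(√a, √(1-a))=1.330113987; dist=6371·c=8474.156 ≈ 8474.2 km; running total=48031.6 km
Leg 4 bearing: y=sinΔλ·cosφ2=0.03033793, x=cosφ1·sinφ2-sinφ1·cosφ2·cosΔλ=-0.97070159; θ=atan2(y, x)=178.2099° ≈ 178.2°
Leg 5: φ1=-0.0772221, φ2=-1.1569386, Δφ=-1.0797165, Δλ=-3.8982208 rad; a=sin²(Δφ/2)+cosφ1·cosφ2·sin²(Δλ/2)=0.6104586344; c=2·atan2(√a, √(1-a))=1.793551204; dist=6371·c=11426.715 ≈ 11426.7 km; running total=59458.3 km
Leg 5 bearing: y=sinΔλ·cosφ2=0.27606143, x=cosφ1·sinφ2-sinφ1·cosφ2·cosΔλ=-0.93540667; θ=atan2(y, x)=163.5574° ≈ 163.6°
Leg 6: φ1=-1.1569386, φ2=0.0056112, Δφ=1.1625499, Δλ=4.2592771 rad; a=sin²(Δφ/2)+cosφ1·cosφ2·sin²(Δλ/2)=0.5905898220; c=2·atan2(√a, √(1-a))=1.752982142; dist=6371·c=11168.249 ≈ 11168.2 km; running total=70626.5 km
Leg 6 bearing: y=sinΔλ·cosφ2=-0.89907502, x=cosφ1·sinφ2-sinφ1·cosφ2·cosΔλ=-0.39854492; θ=atan2(y, x)=-113.9069° <0 so +360° → 246.0931° ≈ 246.1°

Leg 1: dist=9293.7 km, bearing=13.4°
Leg 2: dist=15845.7 km, bearing=89.6°
Leg 3: dist=14418.0 km, bearing=23.0°
Leg 4: dist=8474.2 km, bearing=178.2°
Leg 5: dist=11426.7 km, bearing=163.6°
Leg 6: dist=11168.2 km, bearing=246.1°
Total: 70626.5 km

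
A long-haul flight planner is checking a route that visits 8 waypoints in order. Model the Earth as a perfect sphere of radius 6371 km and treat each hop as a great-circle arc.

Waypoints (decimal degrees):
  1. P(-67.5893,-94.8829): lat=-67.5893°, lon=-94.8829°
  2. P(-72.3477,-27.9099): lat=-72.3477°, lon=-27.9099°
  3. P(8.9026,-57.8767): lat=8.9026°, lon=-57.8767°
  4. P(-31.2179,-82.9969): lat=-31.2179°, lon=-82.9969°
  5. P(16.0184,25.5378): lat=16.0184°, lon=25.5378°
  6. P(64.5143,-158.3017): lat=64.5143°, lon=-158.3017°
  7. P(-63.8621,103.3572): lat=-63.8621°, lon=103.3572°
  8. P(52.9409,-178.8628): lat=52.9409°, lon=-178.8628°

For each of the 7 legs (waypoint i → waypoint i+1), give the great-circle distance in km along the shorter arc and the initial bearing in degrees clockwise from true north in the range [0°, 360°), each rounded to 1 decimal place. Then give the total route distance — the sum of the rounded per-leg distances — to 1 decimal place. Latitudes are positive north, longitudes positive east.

Leg 1: φ1=-1.1796558, φ2=-1.2627056, Δφ=-0.0830497, Δλ=1.1688994 rad; a=sin²(Δφ/2)+cosφ1·cosφ2·sin²(Δλ/2)=0.0369164539; c=2·atan2(√a, √(1-a))=0.386677596; dist=6371·c=2463.523 ≈ 2463.5 km; running total=2463.5 km
Leg 1 bearing: y=sinΔλ·cosφ2=0.27907788, x=cosφ1·sinφ2-sinφ1·cosφ2·cosΔλ=-0.25363370; θ=atan2(y, x)=132.2654° ≈ 132.3°
Leg 2: φ1=-1.2627056, φ2=0.1553797, Δφ=1.4180853, Δλ=-0.5230193 rad; a=sin²(Δφ/2)+cosφ1·cosφ2·sin²(Δλ/2)=0.4439660187; c=2·atan2(√a, √(1-a))=1.458492447; dist=6371·c=9292.055 ≈ 9292.1 km; running total=11755.6 km
Leg 2 bearing: y=sinΔλ·cosφ2=-0.49348057, x=cosφ1·sinφ2-sinφ1·cosφ2·cosΔλ=0.86250664; θ=atan2(y, x)=-29.7759° <0 so +360° → 330.2241° ≈ 330.2°
Leg 3: φ1=0.1553797, φ2=-0.5448551, Δφ=-0.7002348, Δλ=-0.4384302 rad; a=sin²(Δφ/2)+cosφ1·cosφ2·sin²(Δλ/2)=0.1576102013; c=2·atan2(√a, √(1-a))=0.816495110; dist=6371·c=5201.890 ≈ 5201.9 km; running total=16957.5 km
Leg 3 bearing: y=sinΔλ·cosφ2=-0.36304937, x=cosφ1·sinφ2-sinφ1·cosφ2·cosΔλ=-0.63187978; θ=atan2(y, x)=-150.1203° <0 so +360° → 209.8797° ≈ 209.9°
Leg 4: φ1=-0.5448551, φ2=0.2795738, Δφ=0.8244290, Δλ=1.8942879 rad; a=sin²(Δφ/2)+cosφ1·cosφ2·sin²(Δλ/2)=0.7021584686; c=2·atan2(√a, √(1-a))=1.987028206; dist=6371·c=12659.357 ≈ 12659.4 km; running total=29616.9 km
Leg 4 bearing: y=sinΔλ·cosφ2=0.91131834, x=cosφ1·sinφ2-sinφ1·cosφ2·cosΔλ=0.07763182; θ=atan2(y, x)=85.1309° ≈ 85.1°
Leg 5: φ1=0.2795738, φ2=1.1259869, Δφ=0.8464131, Δλ=-3.2086046 rad; a=sin²(Δφ/2)+cosφ1·cosφ2·sin²(Δλ/2)=0.5817782111; c=2·atan2(√a, √(1-a))=1.735090878; dist=6371·c=11054.264 ≈ 11054.3 km; running total=40671.2 km
Leg 5 bearing: y=sinΔλ·cosφ2=0.02881270, x=cosφ1·sinφ2-sinφ1·cosφ2·cosΔλ=0.98611314; θ=atan2(y, x)=1.6736° ≈ 1.7°
Leg 6: φ1=1.1259869, φ2=-1.1146039, Δφ=-2.2405909, Δλ=4.5668093 rad; a=sin²(Δφ/2)+cosφ1·cosφ2·sin²(Δλ/2)=0.9189390364; c=2·atan2(√a, √(1-a))=2.564180543; dist=6371·c=16336.394 ≈ 16336.4 km; running total=57007.6 km
Leg 6 bearing: y=sinΔλ·cosφ2=-0.43587313, x=cosφ1·sinφ2-sinφ1·cosφ2·cosΔλ=-0.32859541; θ=atan2(y, x)=-127.0119° <0 so +360° → 232.9881° ≈ 233.0°
Leg 7: φ1=-1.1146039, φ2=0.9239930, Δφ=2.0385969, Δλ=-4.9256682 rad; a=sin²(Δφ/2)+cosφ1·cosφ2·sin²(Δλ/2)=0.8301064652; c=2·atan2(√a, √(1-a))=2.291898552; dist=6371·c=14601.686 ≈ 14601.7 km; running total=71609.3 km
Leg 7 bearing: y=sinΔλ·cosφ2=0.58898395, x=cosφ1·sinφ2-sinφ1·cosφ2·cosΔλ=0.46606523; θ=atan2(y, x)=51.6453° ≈ 51.6°

Leg 1: dist=2463.5 km, bearing=132.3°
Leg 2: dist=9292.1 km, bearing=330.2°
Leg 3: dist=5201.9 km, bearing=209.9°
Leg 4: dist=12659.4 km, bearing=85.1°
Leg 5: dist=11054.3 km, bearing=1.7°
Leg 6: dist=16336.4 km, bearing=233.0°
Leg 7: dist=14601.7 km, bearing=51.6°
Total: 71609.3 km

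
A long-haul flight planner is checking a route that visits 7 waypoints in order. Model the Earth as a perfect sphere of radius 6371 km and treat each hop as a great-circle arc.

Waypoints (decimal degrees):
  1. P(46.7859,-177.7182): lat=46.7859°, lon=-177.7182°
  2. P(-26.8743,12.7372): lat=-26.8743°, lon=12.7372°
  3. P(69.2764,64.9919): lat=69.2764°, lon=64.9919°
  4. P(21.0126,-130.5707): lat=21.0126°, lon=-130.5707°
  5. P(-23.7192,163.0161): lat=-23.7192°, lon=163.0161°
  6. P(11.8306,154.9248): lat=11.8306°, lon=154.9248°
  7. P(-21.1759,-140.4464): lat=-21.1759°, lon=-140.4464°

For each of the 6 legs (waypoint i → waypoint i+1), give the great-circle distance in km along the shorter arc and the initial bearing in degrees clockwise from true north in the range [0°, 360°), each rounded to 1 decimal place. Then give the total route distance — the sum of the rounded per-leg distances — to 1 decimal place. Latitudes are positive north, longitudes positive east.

Leg 1: dist=17618.5 km, bearing=333.9°
Leg 2: dist=11483.3 km, bearing=16.7°
Leg 3: dist=9898.2 km, bearing=14.5°
Leg 4: dist=8739.4 km, bearing=238.9°
Leg 5: dist=4049.7 km, bearing=346.6°
Leg 6: dist=7952.5 km, bearing=117.3°
Total: 59741.6 km

Leg 1: φ1=0.8165680, φ2=-0.4690450, Δφ=-1.2856130, Δλ=3.3240738 rad; a=sin²(Δφ/2)+cosφ1·cosφ2·sin²(Δλ/2)=0.9650390749; c=2·atan2(√a, √(1-a))=2.765421846; dist=6371·c=17618.503 ≈ 17618.5 km; running total=17618.5 km
Leg 1 bearing: y=sinΔλ·cosφ2=-0.16187139, x=cosφ1·sinφ2-sinφ1·cosφ2·cosΔλ=0.32977612; θ=atan2(y, x)=-26.1442° <0 so +360° → 333.8558° ≈ 333.9°
Leg 2: φ1=-0.4690450, φ2=1.2091013, Δφ=1.6781463, Δλ=0.9120166 rad; a=sin²(Δφ/2)+cosφ1·cosφ2·sin²(Δλ/2)=0.6147827082; c=2·atan2(√a, √(1-a))=1.802427478; dist=6371·c=11483.265 ≈ 11483.3 km; running total=29101.8 km
Leg 2 bearing: y=sinΔλ·cosφ2=0.27981128, x=cosφ1·sinφ2-sinφ1·cosφ2·cosΔλ=0.93220457; θ=atan2(y, x)=16.7077° ≈ 16.7°
Leg 3: φ1=1.2091013, φ2=0.3667391, Δφ=-0.8423622, Δλ=-3.4132113 rad; a=sin²(Δφ/2)+cosφ1·cosφ2·sin²(Δλ/2)=0.4914227327; c=2·atan2(√a, √(1-a))=1.553640951; dist=6371·c=9898.246 ≈ 9898.2 km; running total=39000.0 km
Leg 3 bearing: y=sinΔλ·cosφ2=0.25045013, x=cosφ1·sinφ2-sinφ1·cosφ2·cosΔλ=0.96797751; θ=atan2(y, x)=14.5063° ≈ 14.5°
Leg 4: φ1=0.3667391, φ2=-0.4139781, Δφ=-0.7807172, Δλ=5.1240563 rad; a=sin²(Δφ/2)+cosφ1·cosφ2·sin²(Δλ/2)=0.4011305959; c=2·atan2(√a, √(1-a))=1.371745684; dist=6371·c=8739.392 ≈ 8739.4 km; running total=47739.4 km
Leg 4 bearing: y=sinΔλ·cosφ2=-0.83904002, x=cosφ1·sinφ2-sinφ1·cosφ2·cosΔλ=-0.50686410; θ=atan2(y, x)=-121.1362° <0 so +360° → 238.8638° ≈ 238.9°
Leg 5: φ1=-0.4139781, φ2=0.2064829, Δφ=0.6204611, Δλ=-0.1412198 rad; a=sin²(Δφ/2)+cosφ1·cosφ2·sin²(Δλ/2)=0.0976549814; c=2·atan2(√a, √(1-a))=0.635643134; dist=6371·c=4049.682 ≈ 4049.7 km; running total=51789.1 km
Leg 5 bearing: y=sinΔλ·cosφ2=-0.13776108, x=cosφ1·sinφ2-sinφ1·cosφ2·cosΔλ=0.57749098; θ=atan2(y, x)=-13.4172° <0 so +360° → 346.5828° ≈ 346.6°
Leg 6: φ1=0.2064829, φ2=-0.3695892, Δφ=-0.5760721, Δλ=-5.1552000 rad; a=sin²(Δφ/2)+cosφ1·cosφ2·sin²(Δλ/2)=0.3414992167; c=2·atan2(√a, √(1-a))=1.248230004; dist=6371·c=7952.473 ≈ 7952.5 km; running total=59741.6 km
Leg 6 bearing: y=sinΔλ·cosφ2=0.84253927, x=cosφ1·sinφ2-sinφ1·cosφ2·cosΔλ=-0.43547399; θ=atan2(y, x)=117.3326° ≈ 117.3°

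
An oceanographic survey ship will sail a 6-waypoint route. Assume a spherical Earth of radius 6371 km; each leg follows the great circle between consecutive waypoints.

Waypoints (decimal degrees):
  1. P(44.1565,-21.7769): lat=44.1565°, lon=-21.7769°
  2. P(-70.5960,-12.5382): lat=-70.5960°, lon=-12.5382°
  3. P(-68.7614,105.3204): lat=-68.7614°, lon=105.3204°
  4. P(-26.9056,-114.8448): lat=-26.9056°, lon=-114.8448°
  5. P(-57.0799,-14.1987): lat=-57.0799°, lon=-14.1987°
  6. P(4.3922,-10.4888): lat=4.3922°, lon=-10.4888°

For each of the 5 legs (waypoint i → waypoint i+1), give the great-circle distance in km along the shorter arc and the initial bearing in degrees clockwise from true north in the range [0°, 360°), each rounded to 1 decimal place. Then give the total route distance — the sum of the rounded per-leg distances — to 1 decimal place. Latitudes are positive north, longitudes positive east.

Leg 1: φ1=0.7706763, φ2=-1.2321326, Δφ=-2.0028089, Δλ=0.1612457 rad; a=sin²(Δφ/2)+cosφ1·cosφ2·sin²(Δλ/2)=0.7108956317; c=2·atan2(√a, √(1-a))=2.006216342; dist=6371·c=12781.604 ≈ 12781.6 km; running total=12781.6 km
Leg 1 bearing: y=sinΔλ·cosφ2=0.05333835, x=cosφ1·sinφ2-sinφ1·cosφ2·cosΔλ=-0.90512273; θ=atan2(y, x)=176.6275° ≈ 176.6°
Leg 2: φ1=-1.2321326, φ2=-1.2001128, Δφ=0.0320198, Δλ=2.0570206 rad; a=sin²(Δφ/2)+cosφ1·cosφ2·sin²(Δλ/2)=0.0885506000; c=2·atan2(√a, √(1-a))=0.604302164; dist=6371·c=3850.009 ≈ 3850.0 km; running total=16631.6 km
Leg 2 bearing: y=sinΔλ·cosφ2=0.32026879, x=cosφ1·sinφ2-sinφ1·cosφ2·cosΔλ=-0.46932448; θ=atan2(y, x)=145.6902° ≈ 145.7°
Leg 3: φ1=-1.2001128, φ2=-0.4695913, Δφ=0.7305215, Δλ=-3.8426076 rad; a=sin²(Δφ/2)+cosφ1·cosφ2·sin²(Δλ/2)=0.4125383284; c=2·atan2(√a, √(1-a))=1.394968416; dist=6371·c=8887.344 ≈ 8887.3 km; running total=25518.9 km
Leg 3 bearing: y=sinΔλ·cosφ2=0.57517523, x=cosφ1·sinφ2-sinφ1·cosφ2·cosΔλ=-0.79910906; θ=atan2(y, x)=144.2548° ≈ 144.3°
Leg 4: φ1=-0.4695913, φ2=-0.9962322, Δφ=-0.5266409, Δλ=1.7566058 rad; a=sin²(Δφ/2)+cosφ1·cosφ2·sin²(Δλ/2)=0.3548366928; c=2·atan2(√a, √(1-a))=1.276228191; dist=6371·c=8130.8498 ≈ 8130.8 km; running total=33649.7 km
Leg 4 bearing: y=sinΔλ·cosφ2=0.53411425, x=cosφ1·sinφ2-sinφ1·cosφ2·cosΔλ=-0.79399775; θ=atan2(y, x)=146.0717° ≈ 146.1°
Leg 5: φ1=-0.9962322, φ2=0.0766584, Δφ=1.0728905, Δλ=0.0647500 rad; a=sin²(Δφ/2)+cosφ1·cosφ2·sin²(Δλ/2)=0.2617744396; c=2·atan2(√a, √(1-a))=1.074182532; dist=6371·c=6843.617 ≈ 6843.6 km; running total=40493.3 km
Leg 5 bearing: y=sinΔλ·cosφ2=0.06451471, x=cosφ1·sinφ2-sinφ1·cosφ2·cosΔλ=0.87683076; θ=atan2(y, x)=4.2081° ≈ 4.2°

Leg 1: dist=12781.6 km, bearing=176.6°
Leg 2: dist=3850.0 km, bearing=145.7°
Leg 3: dist=8887.3 km, bearing=144.3°
Leg 4: dist=8130.8 km, bearing=146.1°
Leg 5: dist=6843.6 km, bearing=4.2°
Total: 40493.3 km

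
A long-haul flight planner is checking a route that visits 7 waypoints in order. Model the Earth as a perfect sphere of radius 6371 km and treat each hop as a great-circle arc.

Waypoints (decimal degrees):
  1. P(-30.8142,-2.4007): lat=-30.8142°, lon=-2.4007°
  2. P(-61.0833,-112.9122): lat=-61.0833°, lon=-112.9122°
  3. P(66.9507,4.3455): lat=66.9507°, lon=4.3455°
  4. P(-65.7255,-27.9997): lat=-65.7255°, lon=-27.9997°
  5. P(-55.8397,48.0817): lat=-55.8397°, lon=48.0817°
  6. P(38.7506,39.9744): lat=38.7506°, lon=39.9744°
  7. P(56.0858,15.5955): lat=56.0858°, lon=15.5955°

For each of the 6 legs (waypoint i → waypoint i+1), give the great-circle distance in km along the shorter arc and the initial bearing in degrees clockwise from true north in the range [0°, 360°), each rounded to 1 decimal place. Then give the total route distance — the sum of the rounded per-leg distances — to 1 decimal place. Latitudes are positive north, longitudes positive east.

Leg 1: φ1=-0.5378092, φ2=-1.0661047, Δφ=-0.5282955, Δλ=-1.9287895 rad; a=sin²(Δφ/2)+cosφ1·cosφ2·sin²(Δλ/2)=0.3485609689; c=2·atan2(√a, √(1-a))=1.263085207; dist=6371·c=8047.116 ≈ 8047.1 km; running total=8047.1 km
Leg 1 bearing: y=sinΔλ·cosφ2=-0.45288216, x=cosφ1·sinφ2-sinφ1·cosφ2·cosΔλ=-0.83854793; θ=atan2(y, x)=-151.6274° <0 so +360° → 208.3726° ≈ 208.4°
Leg 2: φ1=-1.0661047, φ2=1.1685102, Δφ=2.2346149, Δλ=2.0465329 rad; a=sin²(Δφ/2)+cosφ1·cosφ2·sin²(Δλ/2)=0.9460752875; c=2·atan2(√a, √(1-a))=2.672880009; dist=6371·c=17028.919 ≈ 17028.9 km; running total=25076.0 km
Leg 2 bearing: y=sinΔλ·cosφ2=0.34804659, x=cosφ1·sinφ2-sinφ1·cosφ2·cosΔλ=0.28797730; θ=atan2(y, x)=50.3953° ≈ 50.4°
Leg 3: φ1=1.1685102, φ2=-1.1471264, Δφ=-2.3156365, Δλ=-0.5645302 rad; a=sin²(Δφ/2)+cosφ1·cosφ2·sin²(Δλ/2)=0.8514143281; c=2·atan2(√a, √(1-a))=2.350162464; dist=6371·c=14972.885 ≈ 14972.9 km; running total=40048.9 km
Leg 3 bearing: y=sinΔλ·cosφ2=-0.21995096, x=cosφ1·sinφ2-sinφ1·cosφ2·cosΔλ=-0.67650089; θ=atan2(y, x)=-161.9891° <0 so +360° → 198.0109° ≈ 198.0°
Leg 4: φ1=-1.1471264, φ2=-0.9745866, Δφ=0.1725398, Δλ=1.3278709 rad; a=sin²(Δφ/2)+cosφ1·cosφ2·sin²(Δλ/2)=0.0950812042; c=2·atan2(√a, √(1-a))=0.626921103; dist=6371·c=3994.114 ≈ 3994.1 km; running total=44043.0 km
Leg 4 bearing: y=sinΔλ·cosφ2=0.54502335, x=cosφ1·sinφ2-sinφ1·cosφ2·cosΔλ=-0.21705442; θ=atan2(y, x)=111.7148° ≈ 111.7°
Leg 5: φ1=-0.9745866, φ2=0.6763256, Δφ=1.6509122, Δλ=-0.1414991 rad; a=sin²(Δφ/2)+cosφ1·cosφ2·sin²(Δλ/2)=0.5422033852; c=2·atan2(√a, √(1-a))=1.655303646; dist=6371·c=10545.940 ≈ 10545.9 km; running total=54588.9 km
Leg 5 bearing: y=sinΔλ·cosφ2=-0.10998413, x=cosφ1·sinφ2-sinφ1·cosφ2·cosΔλ=0.99034286; θ=atan2(y, x)=-6.3371° <0 so +360° → 353.6629° ≈ 353.7°
Leg 6: φ1=0.6763256, φ2=0.9788819, Δφ=0.3025563, Δλ=-0.4254921 rad; a=sin²(Δφ/2)+cosφ1·cosφ2·sin²(Δλ/2)=0.0421102182; c=2·atan2(√a, √(1-a))=0.413351928; dist=6371·c=2633.465 ≈ 2633.5 km; running total=57222.4 km
Leg 6 bearing: y=sinΔλ·cosφ2=-0.23030481, x=cosφ1·sinφ2-sinφ1·cosφ2·cosΔλ=0.32910103; θ=atan2(y, x)=-34.9843° <0 so +360° → 325.0157° ≈ 325.0°

Leg 1: dist=8047.1 km, bearing=208.4°
Leg 2: dist=17028.9 km, bearing=50.4°
Leg 3: dist=14972.9 km, bearing=198.0°
Leg 4: dist=3994.1 km, bearing=111.7°
Leg 5: dist=10545.9 km, bearing=353.7°
Leg 6: dist=2633.5 km, bearing=325.0°
Total: 57222.4 km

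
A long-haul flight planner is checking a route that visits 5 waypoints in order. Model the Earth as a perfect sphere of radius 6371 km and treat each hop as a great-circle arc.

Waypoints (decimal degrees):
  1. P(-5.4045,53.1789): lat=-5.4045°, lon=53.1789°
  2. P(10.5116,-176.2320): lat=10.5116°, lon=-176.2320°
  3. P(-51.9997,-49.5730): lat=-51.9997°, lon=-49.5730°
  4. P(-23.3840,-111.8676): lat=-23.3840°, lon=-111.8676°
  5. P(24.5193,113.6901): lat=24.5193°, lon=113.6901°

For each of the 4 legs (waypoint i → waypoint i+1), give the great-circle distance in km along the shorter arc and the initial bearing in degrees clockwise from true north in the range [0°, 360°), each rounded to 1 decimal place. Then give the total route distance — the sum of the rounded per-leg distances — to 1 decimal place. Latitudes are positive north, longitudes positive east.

Leg 1: φ1=-0.0943263, φ2=0.1834620, Δφ=0.2777883, Δλ=-4.0039755 rad; a=sin²(Δφ/2)+cosφ1·cosφ2·sin²(Δλ/2)=0.8270249869; c=2·atan2(√a, √(1-a))=2.283722366; dist=6371·c=14549.595 ≈ 14549.6 km; running total=14549.6 km
Leg 1 bearing: y=sinΔλ·cosφ2=0.74665092, x=cosφ1·sinφ2-sinφ1·cosφ2·cosΔλ=0.12137146; θ=atan2(y, x)=80.7671° ≈ 80.8°
Leg 2: φ1=0.1834620, φ2=-0.9075660, Δφ=-1.0910280, Δλ=2.2106166 rad; a=sin²(Δφ/2)+cosφ1·cosφ2·sin²(Δλ/2)=0.7525874772; c=2·atan2(√a, √(1-a))=2.100381004; dist=6371·c=13381.527 ≈ 13381.5 km; running total=27931.1 km
Leg 2 bearing: y=sinΔλ·cosφ2=0.49388885, x=cosφ1·sinφ2-sinφ1·cosφ2·cosΔλ=-0.70772316; θ=atan2(y, x)=145.0905° ≈ 145.1°
Leg 3: φ1=-0.9075660, φ2=-0.4081278, Δφ=0.4994382, Δλ=-1.0872459 rad; a=sin²(Δφ/2)+cosφ1·cosφ2·sin²(Δλ/2)=0.2122589379; c=2·atan2(√a, √(1-a))=0.957602773; dist=6371·c=6100.887 ≈ 6100.9 km; running total=34032.0 km
Leg 3 bearing: y=sinΔλ·cosφ2=-0.81263204, x=cosφ1·sinφ2-sinφ1·cosφ2·cosΔλ=0.09192110; θ=atan2(y, x)=-83.5464° <0 so +360° → 276.4536° ≈ 276.5°
Leg 4: φ1=-0.4081278, φ2=0.4279425, Δφ=0.8360703, Δλ=3.9367245 rad; a=sin²(Δφ/2)+cosφ1·cosφ2·sin²(Δλ/2)=0.8747173746; c=2·atan2(√a, √(1-a))=2.418004240; dist=6371·c=15405.105 ≈ 15405.1 km; running total=49437.1 km
Leg 4 bearing: y=sinΔλ·cosφ2=-0.64957249, x=cosφ1·sinφ2-sinφ1·cosφ2·cosΔλ=0.12807475; θ=atan2(y, x)=-78.8462° <0 so +360° → 281.1538° ≈ 281.2°

Leg 1: dist=14549.6 km, bearing=80.8°
Leg 2: dist=13381.5 km, bearing=145.1°
Leg 3: dist=6100.9 km, bearing=276.5°
Leg 4: dist=15405.1 km, bearing=281.2°
Total: 49437.1 km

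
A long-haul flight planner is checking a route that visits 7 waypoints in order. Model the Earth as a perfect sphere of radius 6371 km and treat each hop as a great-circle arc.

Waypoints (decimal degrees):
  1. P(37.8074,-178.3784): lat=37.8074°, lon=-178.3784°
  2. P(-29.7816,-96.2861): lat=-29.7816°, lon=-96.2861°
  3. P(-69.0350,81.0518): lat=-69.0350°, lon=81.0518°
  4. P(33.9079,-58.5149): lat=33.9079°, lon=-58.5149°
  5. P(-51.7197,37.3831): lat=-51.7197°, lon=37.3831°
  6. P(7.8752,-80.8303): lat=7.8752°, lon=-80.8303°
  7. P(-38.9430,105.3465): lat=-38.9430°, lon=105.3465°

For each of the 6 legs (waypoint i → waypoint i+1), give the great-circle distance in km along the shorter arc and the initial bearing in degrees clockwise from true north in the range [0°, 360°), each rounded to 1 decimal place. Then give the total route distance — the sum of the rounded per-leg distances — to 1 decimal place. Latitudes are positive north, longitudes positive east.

Leg 1: dist=11356.4 km, bearing=118.4°
Leg 2: dist=9025.0 km, bearing=179.0°
Leg 3: dist=15381.3 km, bearing=234.1°
Leg 4: dist=13275.5 km, bearing=135.0°
Leg 5: dist=12613.1 km, bearing=252.1°
Leg 6: dist=16505.7 km, bearing=189.2°
Total: 78157.0 km

Leg 1: φ1=0.6598636, φ2=-0.5197870, Δφ=-1.1796506, Δλ=1.4327809 rad; a=sin²(Δφ/2)+cosφ1·cosφ2·sin²(Δλ/2)=0.6050690282; c=2·atan2(√a, √(1-a))=1.782512494; dist=6371·c=11356.387 ≈ 11356.4 km; running total=11356.4 km
Leg 1 bearing: y=sinΔλ·cosφ2=0.85967189, x=cosφ1·sinφ2-sinφ1·cosφ2·cosΔλ=-0.46562456; θ=atan2(y, x)=118.4413° ≈ 118.4°
Leg 2: φ1=-0.5197870, φ2=-1.2048880, Δφ=-0.6851011, Δλ=3.0951302 rad; a=sin²(Δφ/2)+cosφ1·cosφ2·sin²(Δλ/2)=0.4231963624; c=2·atan2(√a, √(1-a))=1.416578481; dist=6371·c=9025.021 ≈ 9025.0 km; running total=20381.4 km
Leg 2 bearing: y=sinΔλ·cosφ2=0.01661816, x=cosφ1·sinφ2-sinφ1·cosφ2·cosΔλ=-0.98799223; θ=atan2(y, x)=179.0364° ≈ 179.0°
Leg 3: φ1=-1.2048880, φ2=0.5918045, Δφ=1.7966925, Δλ=-2.4358984 rad; a=sin²(Δφ/2)+cosφ1·cosφ2·sin²(Δλ/2)=0.8734774158; c=2·atan2(√a, √(1-a))=2.414266482; dist=6371·c=15381.292 ≈ 15381.3 km; running total=35762.7 km
Leg 3 bearing: y=sinΔλ·cosφ2=-0.53826487, x=cosφ1·sinφ2-sinφ1·cosφ2·cosΔλ=-0.39029400; θ=atan2(y, x)=-125.9457° <0 so +360° → 234.0543° ≈ 234.1°
Leg 4: φ1=0.5918045, φ2=-0.9026791, Δφ=-1.4944836, Δλ=1.6737358 rad; a=sin²(Δφ/2)+cosφ1·cosφ2·sin²(Δλ/2)=0.7453735191; c=2·atan2(√a, √(1-a))=2.083743254; dist=6371·c=13275.528 ≈ 13275.5 km; running total=49038.2 km
Leg 4 bearing: y=sinΔλ·cosφ2=0.61622973, x=cosφ1·sinφ2-sinφ1·cosφ2·cosΔλ=-0.61597748; θ=atan2(y, x)=134.9883° ≈ 135.0°
Leg 5: φ1=-0.9026791, φ2=0.1374482, Δφ=1.0401272, Δλ=-2.0632130 rad; a=sin²(Δφ/2)+cosφ1·cosφ2·sin²(Δλ/2)=0.6988354998; c=2·atan2(√a, √(1-a))=1.979773430; dist=6371·c=12613.137 ≈ 12613.1 km; running total=61651.3 km
Leg 5 bearing: y=sinΔλ·cosφ2=-0.87288226, x=cosφ1·sinφ2-sinφ1·cosφ2·cosΔλ=-0.28272661; θ=atan2(y, x)=-107.9471° <0 so +360° → 252.0529° ≈ 252.1°
Leg 6: φ1=0.1374482, φ2=-0.6796836, Δφ=-0.8171317, Δλ=3.2493982 rad; a=sin²(Δφ/2)+cosφ1·cosφ2·sin²(Δλ/2)=0.9260422789; c=2·atan2(√a, √(1-a))=2.590751495; dist=6371·c=16505.678 ≈ 16505.7 km; running total=78157.0 km
Leg 6 bearing: y=sinΔλ·cosφ2=-0.08368574, x=cosφ1·sinφ2-sinφ1·cosφ2·cosΔλ=-0.51667069; θ=atan2(y, x)=-170.7996° <0 so +360° → 189.2004° ≈ 189.2°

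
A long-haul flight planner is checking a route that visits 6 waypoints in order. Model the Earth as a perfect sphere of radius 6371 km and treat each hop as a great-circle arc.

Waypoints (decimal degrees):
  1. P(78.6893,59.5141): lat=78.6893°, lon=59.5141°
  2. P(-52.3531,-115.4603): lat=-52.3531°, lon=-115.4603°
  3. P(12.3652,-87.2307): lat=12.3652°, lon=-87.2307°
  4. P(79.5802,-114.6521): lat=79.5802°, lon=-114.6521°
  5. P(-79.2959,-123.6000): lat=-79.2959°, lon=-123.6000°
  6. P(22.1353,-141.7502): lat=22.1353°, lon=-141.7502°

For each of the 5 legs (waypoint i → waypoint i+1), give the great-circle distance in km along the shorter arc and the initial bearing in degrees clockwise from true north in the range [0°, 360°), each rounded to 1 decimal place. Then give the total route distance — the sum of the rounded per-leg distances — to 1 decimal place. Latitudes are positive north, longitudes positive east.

Leg 1: φ1=1.3733874, φ2=-0.9137340, Δφ=-2.2871213, Δλ=-3.0538794 rad; a=sin²(Δφ/2)+cosφ1·cosφ2·sin²(Δλ/2)=0.9478728920; c=2·atan2(√a, √(1-a))=2.680902257; dist=6371·c=17080.028 ≈ 17080.0 km; running total=17080.0 km
Leg 1 bearing: y=sinΔλ·cosφ2=-0.05350602, x=cosφ1·sinφ2-sinφ1·cosφ2·cosΔλ=0.44133502; θ=atan2(y, x)=-6.9126° <0 so +360° → 353.0874° ≈ 353.1°
Leg 2: φ1=-0.9137340, φ2=0.2158135, Δφ=1.1295474, Δλ=0.4926995 rad; a=sin²(Δφ/2)+cosφ1·cosφ2·sin²(Δλ/2)=0.3219469623; c=2·atan2(√a, √(1-a))=1.206698856; dist=6371·c=7687.878 ≈ 7687.9 km; running total=24767.9 km
Leg 2 bearing: y=sinΔλ·cosφ2=0.46203345, x=cosφ1·sinφ2-sinφ1·cosφ2·cosΔλ=0.81222752; θ=atan2(y, x)=29.6333° ≈ 29.6°
Leg 3: φ1=0.2158135, φ2=1.3889365, Δφ=1.1731231, Δλ=-0.4785937 rad; a=sin²(Δφ/2)+cosφ1·cosφ2·sin²(Δλ/2)=0.3162875400; c=2·atan2(√a, √(1-a))=1.194557571; dist=6371·c=7610.526 ≈ 7610.5 km; running total=32378.4 km
Leg 3 bearing: y=sinΔλ·cosφ2=-0.08329125, x=cosφ1·sinφ2-sinφ1·cosφ2·cosΔλ=0.92631609; θ=atan2(y, x)=-5.1380° <0 so +360° → 354.8620° ≈ 354.9°
Leg 4: φ1=1.3889365, φ2=-1.3839745, Δφ=-2.7729110, Δλ=-0.1561703 rad; a=sin²(Δφ/2)+cosφ1·cosφ2·sin²(Δλ/2)=0.9666060489; c=2·atan2(√a, √(1-a))=2.774047088; dist=6371·c=17673.454 ≈ 17673.5 km; running total=50051.9 km
Leg 4 bearing: y=sinΔλ·cosφ2=-0.02888883, x=cosφ1·sinφ2-sinφ1·cosφ2·cosΔλ=-0.35816283; θ=atan2(y, x)=-175.3886° <0 so +360° → 184.6114° ≈ 184.6°
Leg 5: φ1=-1.3839745, φ2=0.3863339, Δφ=1.7703084, Δλ=-0.3167807 rad; a=sin²(Δφ/2)+cosφ1·cosφ2·sin²(Δλ/2)=0.6033758247; c=2·atan2(√a, √(1-a))=1.779050029; dist=6371·c=11334.328 ≈ 11334.3 km; running total=61386.2 km
Leg 5 bearing: y=sinΔλ·cosφ2=-0.28854985, x=cosφ1·sinφ2-sinφ1·cosφ2·cosΔλ=0.93487579; θ=atan2(y, x)=-17.1529° <0 so +360° → 342.8471° ≈ 342.8°

Leg 1: dist=17080.0 km, bearing=353.1°
Leg 2: dist=7687.9 km, bearing=29.6°
Leg 3: dist=7610.5 km, bearing=354.9°
Leg 4: dist=17673.5 km, bearing=184.6°
Leg 5: dist=11334.3 km, bearing=342.8°
Total: 61386.2 km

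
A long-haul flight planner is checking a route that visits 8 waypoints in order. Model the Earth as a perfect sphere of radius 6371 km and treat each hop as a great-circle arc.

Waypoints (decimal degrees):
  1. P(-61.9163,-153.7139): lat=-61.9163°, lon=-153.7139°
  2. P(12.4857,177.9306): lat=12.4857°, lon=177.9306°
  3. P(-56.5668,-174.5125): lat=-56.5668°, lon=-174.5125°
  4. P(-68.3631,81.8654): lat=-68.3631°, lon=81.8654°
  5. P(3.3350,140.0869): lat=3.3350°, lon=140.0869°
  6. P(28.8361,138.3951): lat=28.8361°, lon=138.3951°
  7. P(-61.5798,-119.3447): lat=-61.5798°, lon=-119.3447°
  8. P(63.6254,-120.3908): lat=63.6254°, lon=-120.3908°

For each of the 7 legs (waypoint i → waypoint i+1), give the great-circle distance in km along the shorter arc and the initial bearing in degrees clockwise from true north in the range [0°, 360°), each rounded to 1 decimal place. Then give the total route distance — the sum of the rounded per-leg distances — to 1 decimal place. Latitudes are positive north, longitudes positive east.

Leg 1: φ1=-1.0806433, φ2=0.2179166, Δφ=1.2985599, Δλ=5.7882885 rad; a=sin²(Δφ/2)+cosφ1·cosφ2·sin²(Δλ/2)=0.3931304744; c=2·atan2(√a, √(1-a))=1.355395457; dist=6371·c=8635.224 ≈ 8635.2 km; running total=8635.2 km
Leg 1 bearing: y=sinΔλ·cosφ2=-0.46370851, x=cosφ1·sinφ2-sinφ1·cosφ2·cosΔλ=0.85981977; θ=atan2(y, x)=-28.3384° <0 so +360° → 331.6616° ≈ 331.7°
Leg 2: φ1=0.2179166, φ2=-0.9872769, Δφ=-1.2051935, Δλ=-6.1512925 rad; a=sin²(Δφ/2)+cosφ1·cosφ2·sin²(Δλ/2)=0.3235798658; c=2·atan2(√a, √(1-a))=1.210191453; dist=6371·c=7710.130 ≈ 7710.1 km; running total=16345.3 km
Leg 2 bearing: y=sinΔλ·cosφ2=0.07245773, x=cosφ1·sinφ2-sinφ1·cosφ2·cosΔλ=-0.93287385; θ=atan2(y, x)=175.5587° ≈ 175.6°
Leg 3: φ1=-0.9872769, φ2=-1.1931612, Δφ=-0.2058843, Δλ=4.4746385 rad; a=sin²(Δφ/2)+cosφ1·cosφ2·sin²(Δλ/2)=0.1360594426; c=2·atan2(√a, √(1-a))=0.755569556; dist=6371·c=4813.734 ≈ 4813.7 km; running total=21159.0 km
Leg 3 bearing: y=sinΔλ·cosφ2=-0.35835118, x=cosφ1·sinφ2-sinφ1·cosφ2·cosΔλ=-0.58461399; θ=atan2(y, x)=-148.4929° <0 so +360° → 211.5071° ≈ 211.5°
Leg 4: φ1=-1.1931612, φ2=0.0582067, Δφ=1.2513679, Δλ=1.0161569 rad; a=sin²(Δφ/2)+cosφ1·cosφ2·sin²(Δλ/2)=0.4301102432; c=2·atan2(√a, √(1-a))=1.430557588; dist=6371·c=9114.082 ≈ 9114.1 km; running total=30273.1 km
Leg 4 bearing: y=sinΔλ·cosφ2=0.84865071, x=cosφ1·sinφ2-sinφ1·cosφ2·cosΔλ=0.51015062; θ=atan2(y, x)=58.9886° ≈ 59.0°
Leg 5: φ1=0.0582067, φ2=0.5032849, Δφ=0.4450782, Δλ=-0.0295275 rad; a=sin²(Δφ/2)+cosφ1·cosφ2·sin²(Δλ/2)=0.0489020939; c=2·atan2(√a, √(1-a))=0.445962777; dist=6371·c=2841.229 ≈ 2841.2 km; running total=33114.3 km
Leg 5 bearing: y=sinΔλ·cosφ2=-0.02586240, x=cosφ1·sinφ2-sinφ1·cosφ2·cosΔλ=0.43055064; θ=atan2(y, x)=-3.4375° <0 so +360° → 356.5625° ≈ 356.6°
Leg 6: φ1=0.5032849, φ2=-1.0747703, Δφ=-1.5780552, Δλ=-4.4984081 rad; a=sin²(Δφ/2)+cosφ1·cosφ2·sin²(Δλ/2)=0.7563561213; c=2·atan2(√a, √(1-a))=2.109137206; dist=6371·c=13437.313 ≈ 13437.3 km; running total=46551.6 km
Leg 6 bearing: y=sinΔλ·cosφ2=0.46507982, x=cosφ1·sinφ2-sinφ1·cosφ2·cosΔλ=-0.72168339; θ=atan2(y, x)=147.2008° ≈ 147.2°
Leg 7: φ1=-1.0747703, φ2=1.1104727, Δφ=2.1852430, Δλ=-0.0182579 rad; a=sin²(Δφ/2)+cosφ1·cosφ2·sin²(Δλ/2)=0.7882708572; c=2·atan2(√a, √(1-a))=2.185286108; dist=6371·c=13922.458 ≈ 13922.5 km; running total=60474.1 km
Leg 7 bearing: y=sinΔλ·cosφ2=-0.00811040, x=cosφ1·sinφ2-sinφ1·cosφ2·cosΔλ=0.81702746; θ=atan2(y, x)=-0.5687° <0 so +360° → 359.4313° ≈ 359.4°

Leg 1: dist=8635.2 km, bearing=331.7°
Leg 2: dist=7710.1 km, bearing=175.6°
Leg 3: dist=4813.7 km, bearing=211.5°
Leg 4: dist=9114.1 km, bearing=59.0°
Leg 5: dist=2841.2 km, bearing=356.6°
Leg 6: dist=13437.3 km, bearing=147.2°
Leg 7: dist=13922.5 km, bearing=359.4°
Total: 60474.1 km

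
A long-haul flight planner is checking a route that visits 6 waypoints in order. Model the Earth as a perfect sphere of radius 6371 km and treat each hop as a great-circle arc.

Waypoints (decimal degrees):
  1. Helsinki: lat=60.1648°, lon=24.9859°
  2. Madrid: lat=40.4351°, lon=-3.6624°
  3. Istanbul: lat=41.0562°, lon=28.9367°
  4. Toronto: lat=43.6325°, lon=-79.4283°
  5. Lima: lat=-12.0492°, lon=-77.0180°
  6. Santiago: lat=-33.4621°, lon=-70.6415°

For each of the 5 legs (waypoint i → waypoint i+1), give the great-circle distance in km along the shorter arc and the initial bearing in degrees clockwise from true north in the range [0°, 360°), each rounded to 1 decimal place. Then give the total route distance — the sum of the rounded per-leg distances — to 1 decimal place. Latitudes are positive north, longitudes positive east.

Leg 1: dist=2946.6 km, bearing=234.9°
Leg 2: dist=2731.0 km, bearing=77.8°
Leg 3: dist=8191.2 km, bearing=314.3°
Leg 4: dist=6196.4 km, bearing=177.1°
Leg 5: dist=2467.6 km, bearing=165.8°
Total: 22532.8 km

Leg 1: φ1=1.0500739, φ2=0.7057256, Δφ=-0.3443482, Δλ=-0.5000072 rad; a=sin²(Δφ/2)+cosφ1·cosφ2·sin²(Δλ/2)=0.0525309003; c=2·atan2(√a, √(1-a))=0.462503650; dist=6371·c=2946.611 ≈ 2946.6 km; running total=2946.6 km
Leg 1 bearing: y=sinΔλ·cosφ2=-0.36491527, x=cosφ1·sinφ2-sinφ1·cosφ2·cosΔλ=-0.25675370; θ=atan2(y, x)=-125.1301° <0 so +360° → 234.8699° ≈ 234.9°
Leg 2: φ1=0.7057256, φ2=0.7165659, Δφ=0.0108402, Δλ=0.5689616 rad; a=sin²(Δφ/2)+cosφ1·cosφ2·sin²(Δλ/2)=0.0452392048; c=2·atan2(√a, √(1-a))=0.428664691; dist=6371·c=2731.023 ≈ 2731.0 km; running total=5677.6 km
Leg 2 bearing: y=sinΔλ·cosφ2=0.40625859, x=cosφ1·sinφ2-sinφ1·cosφ2·cosΔλ=0.08788875; θ=atan2(y, x)=77.7929° ≈ 77.8°
Leg 3: φ1=0.7165659, φ2=0.7615308, Δφ=0.0449649, Δλ=-1.8913260 rad; a=sin²(Δφ/2)+cosφ1·cosφ2·sin²(Δλ/2)=0.3593734037; c=2·atan2(√a, √(1-a))=1.285696560; dist=6371·c=8191.173 ≈ 8191.2 km; running total=13868.8 km
Leg 3 bearing: y=sinΔλ·cosφ2=-0.68691745, x=cosφ1·sinφ2-sinφ1·cosφ2·cosΔλ=0.67010526; θ=atan2(y, x)=-45.7098° <0 so +360° → 314.2902° ≈ 314.3°
Leg 4: φ1=0.7615308, φ2=-0.2102982, Δφ=-0.9718290, Δλ=0.0420677 rad; a=sin²(Δφ/2)+cosφ1·cosφ2·sin²(Δλ/2)=0.2184181796; c=2·atan2(√a, √(1-a))=0.972587026; dist=6371·c=6196.352 ≈ 6196.4 km; running total=20065.2 km
Leg 4 bearing: y=sinΔλ·cosφ2=0.04112873, x=cosφ1·sinφ2-sinφ1·cosφ2·cosΔλ=-0.82532124; θ=atan2(y, x)=177.1471° ≈ 177.1°
Leg 5: φ1=-0.2102982, φ2=-0.5840238, Δφ=-0.3737256, Δλ=0.1112909 rad; a=sin²(Δφ/2)+cosφ1·cosφ2·sin²(Δλ/2)=0.0370368504; c=2·atan2(√a, √(1-a))=0.387315612; dist=6371·c=2467.588 ≈ 2467.6 km; running total=22532.8 km
Leg 5 bearing: y=sinΔλ·cosφ2=0.09265299, x=cosφ1·sinφ2-sinφ1·cosφ2·cosΔλ=-0.36616378; θ=atan2(y, x)=165.8001° ≈ 165.8°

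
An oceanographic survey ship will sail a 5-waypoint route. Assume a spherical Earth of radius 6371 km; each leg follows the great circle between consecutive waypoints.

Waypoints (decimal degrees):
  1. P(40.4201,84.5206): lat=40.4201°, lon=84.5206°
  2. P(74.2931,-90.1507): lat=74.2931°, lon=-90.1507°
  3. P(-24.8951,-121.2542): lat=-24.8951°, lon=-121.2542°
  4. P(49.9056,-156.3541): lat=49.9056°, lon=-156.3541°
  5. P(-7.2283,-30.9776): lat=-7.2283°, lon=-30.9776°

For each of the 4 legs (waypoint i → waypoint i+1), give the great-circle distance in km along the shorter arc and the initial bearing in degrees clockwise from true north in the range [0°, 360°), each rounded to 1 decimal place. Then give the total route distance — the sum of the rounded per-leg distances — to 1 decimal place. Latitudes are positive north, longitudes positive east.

Leg 1: φ1=0.7054638, φ2=1.2966592, Δφ=0.5911954, Δλ=-3.0485893 rad; a=sin²(Δφ/2)+cosφ1·cosφ2·sin²(Δλ/2)=0.2905164667; c=2·atan2(√a, √(1-a))=1.138488896; dist=6371·c=7253.313 ≈ 7253.3 km; running total=7253.3 km
Leg 1 bearing: y=sinΔλ·cosφ2=-0.02514125, x=cosφ1·sinφ2-sinφ1·cosφ2·cosΔλ=0.90765330; θ=atan2(y, x)=-1.5866° <0 so +360° → 358.4134° ≈ 358.4°
Leg 2: φ1=1.2966592, φ2=-0.4345015, Δφ=-1.7311607, Δλ=-0.5428585 rad; a=sin²(Δφ/2)+cosφ1·cosφ2·sin²(Δλ/2)=0.5974904459; c=2·atan2(√a, √(1-a))=1.767034295; dist=6371·c=11257.775 ≈ 11257.8 km; running total=18511.1 km
Leg 2 bearing: y=sinΔλ·cosφ2=-0.46858451, x=cosφ1·sinφ2-sinφ1·cosφ2·cosΔλ=-0.86163276; θ=atan2(y, x)=-151.4612° <0 so +360° → 208.5388° ≈ 208.5°
Leg 3: φ1=-0.4345015, φ2=0.8710170, Δφ=1.3055185, Δλ=-0.6126088 rad; a=sin²(Δφ/2)+cosφ1·cosφ2·sin²(Δλ/2)=0.4220298306; c=2·atan2(√a, √(1-a))=1.414216960; dist=6371·c=9009.976 ≈ 9010.0 km; running total=27521.1 km
Leg 3 bearing: y=sinΔλ·cosφ2=-0.37033056, x=cosφ1·sinφ2-sinφ1·cosφ2·cosΔλ=0.91571714; θ=atan2(y, x)=-22.0192° <0 so +360° → 337.9808° ≈ 338.0°
Leg 4: φ1=0.8710170, φ2=-0.1261576, Δφ=-0.9971747, Δλ=2.1882327 rad; a=sin²(Δφ/2)+cosφ1·cosφ2·sin²(Δλ/2)=0.7330797633; c=2·atan2(√a, √(1-a))=2.055741129; dist=6371·c=13097.127 ≈ 13097.1 km; running total=40618.2 km
Leg 4 bearing: y=sinΔλ·cosφ2=0.80888535, x=cosφ1·sinφ2-sinφ1·cosφ2·cosΔλ=0.35832917; θ=atan2(y, x)=66.1071° ≈ 66.1°

Leg 1: dist=7253.3 km, bearing=358.4°
Leg 2: dist=11257.8 km, bearing=208.5°
Leg 3: dist=9010.0 km, bearing=338.0°
Leg 4: dist=13097.1 km, bearing=66.1°
Total: 40618.2 km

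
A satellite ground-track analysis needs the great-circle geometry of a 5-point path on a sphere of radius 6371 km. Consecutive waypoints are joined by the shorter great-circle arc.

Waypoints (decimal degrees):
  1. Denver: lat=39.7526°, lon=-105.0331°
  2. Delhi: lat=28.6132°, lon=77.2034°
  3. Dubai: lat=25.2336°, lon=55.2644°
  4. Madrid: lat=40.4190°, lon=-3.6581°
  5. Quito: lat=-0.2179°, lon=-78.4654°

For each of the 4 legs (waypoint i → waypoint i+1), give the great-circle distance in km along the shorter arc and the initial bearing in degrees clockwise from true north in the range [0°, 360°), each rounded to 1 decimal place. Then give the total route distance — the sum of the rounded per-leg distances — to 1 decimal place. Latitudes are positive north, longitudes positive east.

Leg 1: dist=12409.6 km, bearing=357.9°
Leg 2: dist=2204.0 km, bearing=265.3°
Leg 3: dist=5649.8 km, bearing=302.7°
Leg 4: dist=8743.9 km, bearing=259.8°
Total: 29007.3 km

Leg 1: φ1=0.6938138, φ2=0.4993945, Δφ=-0.1944192, Δλ=3.1806269 rad; a=sin²(Δφ/2)+cosφ1·cosφ2·sin²(Δλ/2)=0.6840826795; c=2·atan2(√a, √(1-a))=1.947831334; dist=6371·c=12409.633 ≈ 12409.6 km; running total=12409.6 km
Leg 1 bearing: y=sinΔλ·cosφ2=-0.03425843, x=cosφ1·sinφ2-sinφ1·cosφ2·cosΔλ=0.92912896; θ=atan2(y, x)=-2.1116° <0 so +360° → 357.8884° ≈ 357.9°
Leg 2: φ1=0.4993945, φ2=0.4404094, Δφ=-0.0589851, Δλ=-0.3829078 rad; a=sin²(Δφ/2)+cosφ1·cosφ2·sin²(Δλ/2)=0.0296231960; c=2·atan2(√a, √(1-a))=0.345950393; dist=6371·c=2204.04995 ≈ 2204.0 km; running total=14613.6 km
Leg 2 bearing: y=sinΔλ·cosφ2=-0.33796746, x=cosφ1·sinφ2-sinφ1·cosφ2·cosΔλ=-0.02757978; θ=atan2(y, x)=-94.6653° <0 so +360° → 265.3347° ≈ 265.3°
Leg 3: φ1=0.4404094, φ2=0.7054446, Δφ=0.2650352, Δλ=-1.0283916 rad; a=sin²(Δφ/2)+cosφ1·cosφ2·sin²(Δλ/2)=0.1840500464; c=2·atan2(√a, √(1-a))=0.886794222; dist=6371·c=5649.766 ≈ 5649.8 km; running total=20263.4 km
Leg 3 bearing: y=sinΔλ·cosφ2=-0.65205050, x=cosφ1·sinφ2-sinφ1·cosφ2·cosΔλ=0.41896618; θ=atan2(y, x)=-57.2778° <0 so +360° → 302.7222° ≈ 302.7°
Leg 4: φ1=0.7054446, φ2=-0.0038031, Δφ=-0.7092477, Δλ=-1.3056337 rad; a=sin²(Δφ/2)+cosφ1·cosφ2·sin²(Δλ/2)=0.4014750552; c=2·atan2(√a, √(1-a))=1.372448430; dist=6371·c=8743.869 ≈ 8743.9 km; running total=29007.3 km
Leg 4 bearing: y=sinΔλ·cosφ2=-0.96504291, x=cosφ1·sinφ2-sinφ1·cosφ2·cosΔλ=-0.17281064; θ=atan2(y, x)=-100.1524° <0 so +360° → 259.8476° ≈ 259.8°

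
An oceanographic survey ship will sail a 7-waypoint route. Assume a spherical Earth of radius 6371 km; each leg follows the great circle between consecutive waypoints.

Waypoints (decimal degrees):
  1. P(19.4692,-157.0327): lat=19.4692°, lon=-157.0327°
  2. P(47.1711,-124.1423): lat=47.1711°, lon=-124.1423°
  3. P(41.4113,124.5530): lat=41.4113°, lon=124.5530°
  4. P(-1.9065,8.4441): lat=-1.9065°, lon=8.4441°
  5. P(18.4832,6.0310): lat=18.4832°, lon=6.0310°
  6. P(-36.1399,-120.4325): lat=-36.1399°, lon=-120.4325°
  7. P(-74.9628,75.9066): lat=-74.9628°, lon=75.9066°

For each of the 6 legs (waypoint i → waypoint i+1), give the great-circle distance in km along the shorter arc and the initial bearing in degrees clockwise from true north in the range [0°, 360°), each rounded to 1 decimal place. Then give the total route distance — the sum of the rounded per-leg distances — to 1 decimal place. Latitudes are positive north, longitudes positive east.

Leg 1: dist=4280.7 km, bearing=36.4°
Leg 2: dist=8067.2 km, bearing=312.9°
Leg 3: dist=12298.4 km, bearing=286.5°
Leg 4: dist=2282.6 km, bearing=353.5°
Leg 5: dist=14450.2 km, bearing=237.9°
Leg 6: dist=7603.1 km, bearing=184.5°
Total: 48982.2 km

Leg 1: φ1=0.3398016, φ2=0.8232910, Δφ=0.4834894, Δλ=0.5740458 rad; a=sin²(Δφ/2)+cosφ1·cosφ2·sin²(Δλ/2)=0.1086787740; c=2·atan2(√a, √(1-a))=0.671896669; dist=6371·c=4280.654 ≈ 4280.7 km; running total=4280.7 km
Leg 1 bearing: y=sinΔλ·cosφ2=0.36916049, x=cosφ1·sinφ2-sinφ1·cosφ2·cosΔλ=0.50118991; θ=atan2(y, x)=36.3742° ≈ 36.4°
Leg 2: φ1=0.8232910, φ2=0.7227635, Δφ=-0.1005275, Δλ=4.3405518 rad; a=sin²(Δφ/2)+cosφ1·cosφ2·sin²(Δλ/2)=0.3500674257; c=2·atan2(√a, √(1-a))=1.266245032; dist=6371·c=8067.247 ≈ 8067.2 km; running total=12347.9 km
Leg 2 bearing: y=sinΔλ·cosφ2=-0.69872802, x=cosφ1·sinφ2-sinφ1·cosφ2·cosΔλ=0.64950754; θ=atan2(y, x)=-47.0908° <0 so +360° → 312.9092° ≈ 312.9°
Leg 3: φ1=0.7227635, φ2=-0.0332747, Δφ=-0.7560382, Δλ=-2.0264826 rad; a=sin²(Δφ/2)+cosφ1·cosφ2·sin²(Δλ/2)=0.6759367930; c=2·atan2(√a, √(1-a))=1.930368272; dist=6371·c=12298.376 ≈ 12298.4 km; running total=24646.3 km
Leg 3 bearing: y=sinΔλ·cosφ2=-0.89746216, x=cosφ1·sinφ2-sinφ1·cosφ2·cosΔλ=0.26598242; θ=atan2(y, x)=-73.4917° <0 so +360° → 286.5083° ≈ 286.5°
Leg 4: φ1=-0.0332747, φ2=0.3225927, Δφ=0.3558674, Δλ=-0.0421165 rad; a=sin²(Δφ/2)+cosφ1·cosφ2·sin²(Δλ/2)=0.0317479627; c=2·atan2(√a, √(1-a))=0.358272232; dist=6371·c=2282.552 ≈ 2282.6 km; running total=26928.9 km
Leg 4 bearing: y=sinΔλ·cosφ2=-0.03993222, x=cosφ1·sinφ2-sinφ1·cosφ2·cosΔλ=0.34837557; θ=atan2(y, x)=-6.5389° <0 so +360° → 353.4611° ≈ 353.5°
Leg 5: φ1=0.3225927, φ2=-0.6307602, Δφ=-0.9533529, Δλ=-2.2072045 rad; a=sin²(Δφ/2)+cosφ1·cosφ2·sin²(Δλ/2)=0.8210823133; c=2·atan2(√a, √(1-a))=2.268115058; dist=6371·c=14450.161 ≈ 14450.2 km; running total=41379.1 km
Leg 5 bearing: y=sinΔλ·cosφ2=-0.64948411, x=cosφ1·sinφ2-sinφ1·cosφ2·cosΔλ=-0.40717930; θ=atan2(y, x)=-122.0847° <0 so +360° → 237.9153° ≈ 237.9°
Leg 6: φ1=-0.6307602, φ2=-1.3083477, Δφ=-0.6775874, Δλ=3.4267637 rad; a=sin²(Δφ/2)+cosφ1·cosφ2·sin²(Δλ/2)=0.3157486603; c=2·atan2(√a, √(1-a))=1.193398490; dist=6371·c=7603.142 ≈ 7603.1 km; running total=48982.2 km
Leg 6 bearing: y=sinΔλ·cosφ2=-0.07298781, x=cosφ1·sinφ2-sinφ1·cosφ2·cosΔλ=-0.92675701; θ=atan2(y, x)=-175.4969° <0 so +360° → 184.5031° ≈ 184.5°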